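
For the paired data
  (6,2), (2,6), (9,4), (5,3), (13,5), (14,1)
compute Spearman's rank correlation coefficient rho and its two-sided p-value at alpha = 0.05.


Step 1: Rank x and y separately (midranks; no ties here).
rank(x): 6->3, 2->1, 9->4, 5->2, 13->5, 14->6
rank(y): 2->2, 6->6, 4->4, 3->3, 5->5, 1->1
Step 2: d_i = R_x(i) - R_y(i); compute d_i^2.
  (3-2)^2=1, (1-6)^2=25, (4-4)^2=0, (2-3)^2=1, (5-5)^2=0, (6-1)^2=25
sum(d^2) = 52.
Step 3: rho = 1 - 6*52 / (6*(6^2 - 1)) = 1 - 312/210 = -0.485714.
Step 4: Under H0, t = rho * sqrt((n-2)/(1-rho^2)) = -1.1113 ~ t(4).
Step 5: Two-sided p-value from the t-distribution with 4 df = 0.328723.
Step 6: alpha = 0.05. fail to reject H0.

rho = -0.4857, p = 0.328723, fail to reject H0 at alpha = 0.05.


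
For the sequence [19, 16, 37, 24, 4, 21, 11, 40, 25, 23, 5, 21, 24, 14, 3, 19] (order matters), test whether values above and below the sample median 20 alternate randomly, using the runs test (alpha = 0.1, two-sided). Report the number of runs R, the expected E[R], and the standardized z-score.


Step 1: Compute median = 20; label A = above, B = below.
Labels in order: BBAABABAAABAABBB  (n_A = 8, n_B = 8)
Step 2: Count runs R = 9.
Step 3: Under H0 (random ordering), E[R] = 2*n_A*n_B/(n_A+n_B) + 1 = 2*8*8/16 + 1 = 9.0000.
        Var[R] = 2*n_A*n_B*(2*n_A*n_B - n_A - n_B) / ((n_A+n_B)^2 * (n_A+n_B-1)) = 14336/3840 = 3.7333.
        SD[R] = 1.9322.
Step 4: R = E[R], so z = 0 with no continuity correction.
Step 5: Two-sided p-value via normal approximation = 2*(1 - Phi(|z|)) = 1.000000.
Step 6: alpha = 0.1. fail to reject H0.

R = 9, z = 0.0000, p = 1.000000, fail to reject H0.


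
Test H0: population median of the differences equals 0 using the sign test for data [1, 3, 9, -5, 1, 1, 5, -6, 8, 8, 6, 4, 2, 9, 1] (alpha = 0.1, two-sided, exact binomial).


Step 1: Discard zero differences. Original n = 15; n_eff = number of nonzero differences = 15.
Nonzero differences (with sign): +1, +3, +9, -5, +1, +1, +5, -6, +8, +8, +6, +4, +2, +9, +1
Step 2: Count signs: positive = 13, negative = 2.
Step 3: Under H0: P(positive) = 0.5, so the number of positives S ~ Bin(15, 0.5).
Step 4: Two-sided exact p-value = sum of Bin(15,0.5) probabilities at or below the observed probability = 0.007385.
Step 5: alpha = 0.1. reject H0.

n_eff = 15, pos = 13, neg = 2, p = 0.007385, reject H0.


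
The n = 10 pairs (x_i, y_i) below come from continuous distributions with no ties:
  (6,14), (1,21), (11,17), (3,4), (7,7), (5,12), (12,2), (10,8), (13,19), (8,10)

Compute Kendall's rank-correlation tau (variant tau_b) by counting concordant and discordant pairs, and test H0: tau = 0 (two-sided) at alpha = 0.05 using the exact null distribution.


Step 1: Enumerate the 45 unordered pairs (i,j) with i<j and classify each by sign(x_j-x_i) * sign(y_j-y_i).
  (1,2):dx=-5,dy=+7->D; (1,3):dx=+5,dy=+3->C; (1,4):dx=-3,dy=-10->C; (1,5):dx=+1,dy=-7->D
  (1,6):dx=-1,dy=-2->C; (1,7):dx=+6,dy=-12->D; (1,8):dx=+4,dy=-6->D; (1,9):dx=+7,dy=+5->C
  (1,10):dx=+2,dy=-4->D; (2,3):dx=+10,dy=-4->D; (2,4):dx=+2,dy=-17->D; (2,5):dx=+6,dy=-14->D
  (2,6):dx=+4,dy=-9->D; (2,7):dx=+11,dy=-19->D; (2,8):dx=+9,dy=-13->D; (2,9):dx=+12,dy=-2->D
  (2,10):dx=+7,dy=-11->D; (3,4):dx=-8,dy=-13->C; (3,5):dx=-4,dy=-10->C; (3,6):dx=-6,dy=-5->C
  (3,7):dx=+1,dy=-15->D; (3,8):dx=-1,dy=-9->C; (3,9):dx=+2,dy=+2->C; (3,10):dx=-3,dy=-7->C
  (4,5):dx=+4,dy=+3->C; (4,6):dx=+2,dy=+8->C; (4,7):dx=+9,dy=-2->D; (4,8):dx=+7,dy=+4->C
  (4,9):dx=+10,dy=+15->C; (4,10):dx=+5,dy=+6->C; (5,6):dx=-2,dy=+5->D; (5,7):dx=+5,dy=-5->D
  (5,8):dx=+3,dy=+1->C; (5,9):dx=+6,dy=+12->C; (5,10):dx=+1,dy=+3->C; (6,7):dx=+7,dy=-10->D
  (6,8):dx=+5,dy=-4->D; (6,9):dx=+8,dy=+7->C; (6,10):dx=+3,dy=-2->D; (7,8):dx=-2,dy=+6->D
  (7,9):dx=+1,dy=+17->C; (7,10):dx=-4,dy=+8->D; (8,9):dx=+3,dy=+11->C; (8,10):dx=-2,dy=+2->D
  (9,10):dx=-5,dy=-9->C
Step 2: C = 22, D = 23, total pairs = 45.
Step 3: tau = (C - D)/(n(n-1)/2) = (22 - 23)/45 = -0.022222.
Step 4: Exact two-sided p-value (enumerate n! = 3628800 permutations of y under H0): p = 1.000000.
Step 5: alpha = 0.05. fail to reject H0.

tau_b = -0.0222 (C=22, D=23), p = 1.000000, fail to reject H0.


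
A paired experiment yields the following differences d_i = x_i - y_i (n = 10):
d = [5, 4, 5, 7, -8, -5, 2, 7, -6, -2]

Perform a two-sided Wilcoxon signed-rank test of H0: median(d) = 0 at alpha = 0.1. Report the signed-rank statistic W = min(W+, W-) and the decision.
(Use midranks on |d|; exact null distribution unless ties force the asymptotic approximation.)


Step 1: Drop any zero differences (none here) and take |d_i|.
|d| = [5, 4, 5, 7, 8, 5, 2, 7, 6, 2]
Step 2: Midrank |d_i| (ties get averaged ranks).
ranks: |5|->5, |4|->3, |5|->5, |7|->8.5, |8|->10, |5|->5, |2|->1.5, |7|->8.5, |6|->7, |2|->1.5
Step 3: Attach original signs; sum ranks with positive sign and with negative sign.
W+ = 5 + 3 + 5 + 8.5 + 1.5 + 8.5 = 31.5
W- = 10 + 5 + 7 + 1.5 = 23.5
(Check: W+ + W- = 55 should equal n(n+1)/2 = 55.)
Step 4: Test statistic W = min(W+, W-) = 23.5.
Step 5: Ties in |d|, so use the tie-corrected normal approximation.
        E[W] = n(n+1)/4 = 10*11/4 = 27.5.
        Tie groups: |d|=2 (t=2), |d|=5 (t=3), |d|=7 (t=2); sum(t^3 - t) = 36.
        Var[W] = n(n+1)(2n+1)/24 - sum(t^3-t)/48 = 2310/24 - 36/48 = 95.5.
        z = (W - E[W]) / sqrt(Var[W]) = (23.5 - 27.5) / 9.7724 = -0.4093.
        Two-sided p = 2*Phi(z) = 0.682308.
Step 6: alpha = 0.1. fail to reject H0.

W+ = 31.5, W- = 23.5, W = min = 23.5, p = 0.682308, fail to reject H0.


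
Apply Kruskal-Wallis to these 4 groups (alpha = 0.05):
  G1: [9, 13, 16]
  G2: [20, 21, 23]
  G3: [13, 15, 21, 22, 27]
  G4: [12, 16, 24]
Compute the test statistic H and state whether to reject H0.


Step 1: Combine all N = 14 observations and assign midranks.
sorted (value, group, rank): (9,G1,1), (12,G4,2), (13,G1,3.5), (13,G3,3.5), (15,G3,5), (16,G1,6.5), (16,G4,6.5), (20,G2,8), (21,G2,9.5), (21,G3,9.5), (22,G3,11), (23,G2,12), (24,G4,13), (27,G3,14)
Step 2: Sum ranks within each group.
R_1 = 11 (n_1 = 3)
R_2 = 29.5 (n_2 = 3)
R_3 = 43 (n_3 = 5)
R_4 = 21.5 (n_4 = 3)
Step 3: H = 12/(N(N+1)) * sum(R_i^2/n_i) - 3(N+1)
     = 12/(14*15) * (11^2/3 + 29.5^2/3 + 43^2/5 + 21.5^2/3) - 3*15
     = 0.057143 * 854.3 - 45
     = 3.817143.
Step 4: Ties present; correction factor C = 1 - 18/(14^3 - 14) = 0.993407. Corrected H = 3.817143 / 0.993407 = 3.842478.
Step 5: Under H0, H ~ chi^2(3); p-value = 0.278984.
Step 6: alpha = 0.05. fail to reject H0.

H = 3.8425, df = 3, p = 0.278984, fail to reject H0.


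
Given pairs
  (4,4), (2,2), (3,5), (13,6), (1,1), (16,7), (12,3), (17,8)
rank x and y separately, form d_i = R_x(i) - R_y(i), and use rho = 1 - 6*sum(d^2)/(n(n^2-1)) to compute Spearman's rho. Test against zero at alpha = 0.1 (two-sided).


Step 1: Rank x and y separately (midranks; no ties here).
rank(x): 4->4, 2->2, 3->3, 13->6, 1->1, 16->7, 12->5, 17->8
rank(y): 4->4, 2->2, 5->5, 6->6, 1->1, 7->7, 3->3, 8->8
Step 2: d_i = R_x(i) - R_y(i); compute d_i^2.
  (4-4)^2=0, (2-2)^2=0, (3-5)^2=4, (6-6)^2=0, (1-1)^2=0, (7-7)^2=0, (5-3)^2=4, (8-8)^2=0
sum(d^2) = 8.
Step 3: rho = 1 - 6*8 / (8*(8^2 - 1)) = 1 - 48/504 = 0.904762.
Step 4: Under H0, t = rho * sqrt((n-2)/(1-rho^2)) = 5.2034 ~ t(6).
Step 5: Two-sided p-value from the t-distribution with 6 df = 0.002008.
Step 6: alpha = 0.1. reject H0.

rho = 0.9048, p = 0.002008, reject H0 at alpha = 0.1.


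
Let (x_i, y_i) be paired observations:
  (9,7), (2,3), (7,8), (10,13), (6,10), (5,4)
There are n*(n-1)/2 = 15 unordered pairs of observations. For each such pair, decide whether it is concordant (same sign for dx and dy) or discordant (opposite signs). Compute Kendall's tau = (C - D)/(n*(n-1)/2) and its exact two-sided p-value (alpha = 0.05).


Step 1: Enumerate the 15 unordered pairs (i,j) with i<j and classify each by sign(x_j-x_i) * sign(y_j-y_i).
  (1,2):dx=-7,dy=-4->C; (1,3):dx=-2,dy=+1->D; (1,4):dx=+1,dy=+6->C; (1,5):dx=-3,dy=+3->D
  (1,6):dx=-4,dy=-3->C; (2,3):dx=+5,dy=+5->C; (2,4):dx=+8,dy=+10->C; (2,5):dx=+4,dy=+7->C
  (2,6):dx=+3,dy=+1->C; (3,4):dx=+3,dy=+5->C; (3,5):dx=-1,dy=+2->D; (3,6):dx=-2,dy=-4->C
  (4,5):dx=-4,dy=-3->C; (4,6):dx=-5,dy=-9->C; (5,6):dx=-1,dy=-6->C
Step 2: C = 12, D = 3, total pairs = 15.
Step 3: tau = (C - D)/(n(n-1)/2) = (12 - 3)/15 = 0.600000.
Step 4: Exact two-sided p-value (enumerate n! = 720 permutations of y under H0): p = 0.136111.
Step 5: alpha = 0.05. fail to reject H0.

tau_b = 0.6000 (C=12, D=3), p = 0.136111, fail to reject H0.


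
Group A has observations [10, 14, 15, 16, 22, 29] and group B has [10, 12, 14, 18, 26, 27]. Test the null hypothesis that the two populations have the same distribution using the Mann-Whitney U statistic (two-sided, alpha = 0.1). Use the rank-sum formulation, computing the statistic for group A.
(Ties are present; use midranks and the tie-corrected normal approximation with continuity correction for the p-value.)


Step 1: Combine and sort all 12 observations; assign midranks.
sorted (value, group): (10,X), (10,Y), (12,Y), (14,X), (14,Y), (15,X), (16,X), (18,Y), (22,X), (26,Y), (27,Y), (29,X)
ranks: 10->1.5, 10->1.5, 12->3, 14->4.5, 14->4.5, 15->6, 16->7, 18->8, 22->9, 26->10, 27->11, 29->12
Step 2: Rank sum for X: R1 = 1.5 + 4.5 + 6 + 7 + 9 + 12 = 40.
Step 3: U_X = R1 - n1(n1+1)/2 = 40 - 6*7/2 = 40 - 21 = 19.
       U_Y = n1*n2 - U_X = 36 - 19 = 17.
Step 4: Ties are present, so use the tie-corrected normal approximation (with continuity correction) for the p-value.
Step 5: p-value = 0.935962; compare to alpha = 0.1. fail to reject H0.

U_X = 19, p = 0.935962, fail to reject H0 at alpha = 0.1.


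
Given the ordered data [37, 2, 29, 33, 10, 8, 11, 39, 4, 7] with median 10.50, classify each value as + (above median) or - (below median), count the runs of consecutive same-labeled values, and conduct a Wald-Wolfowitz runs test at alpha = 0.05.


Step 1: Compute median = 10.50; label A = above, B = below.
Labels in order: ABAABBAABB  (n_A = 5, n_B = 5)
Step 2: Count runs R = 6.
Step 3: Under H0 (random ordering), E[R] = 2*n_A*n_B/(n_A+n_B) + 1 = 2*5*5/10 + 1 = 6.0000.
        Var[R] = 2*n_A*n_B*(2*n_A*n_B - n_A - n_B) / ((n_A+n_B)^2 * (n_A+n_B-1)) = 2000/900 = 2.2222.
        SD[R] = 1.4907.
Step 4: R = E[R], so z = 0 with no continuity correction.
Step 5: Two-sided p-value via normal approximation = 2*(1 - Phi(|z|)) = 1.000000.
Step 6: alpha = 0.05. fail to reject H0.

R = 6, z = 0.0000, p = 1.000000, fail to reject H0.


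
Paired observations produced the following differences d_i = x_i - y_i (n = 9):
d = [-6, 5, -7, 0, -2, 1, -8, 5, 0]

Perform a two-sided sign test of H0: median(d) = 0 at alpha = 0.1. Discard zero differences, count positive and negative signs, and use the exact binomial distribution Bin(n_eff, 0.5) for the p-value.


Step 1: Discard zero differences. Original n = 9; n_eff = number of nonzero differences = 7.
Nonzero differences (with sign): -6, +5, -7, -2, +1, -8, +5
Step 2: Count signs: positive = 3, negative = 4.
Step 3: Under H0: P(positive) = 0.5, so the number of positives S ~ Bin(7, 0.5).
Step 4: Two-sided exact p-value = sum of Bin(7,0.5) probabilities at or below the observed probability = 1.000000.
Step 5: alpha = 0.1. fail to reject H0.

n_eff = 7, pos = 3, neg = 4, p = 1.000000, fail to reject H0.


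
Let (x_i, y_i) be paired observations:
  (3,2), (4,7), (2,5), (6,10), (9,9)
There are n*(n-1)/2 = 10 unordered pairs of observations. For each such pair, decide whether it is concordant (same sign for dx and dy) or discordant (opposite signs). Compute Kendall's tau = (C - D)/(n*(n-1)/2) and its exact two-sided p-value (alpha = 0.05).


Step 1: Enumerate the 10 unordered pairs (i,j) with i<j and classify each by sign(x_j-x_i) * sign(y_j-y_i).
  (1,2):dx=+1,dy=+5->C; (1,3):dx=-1,dy=+3->D; (1,4):dx=+3,dy=+8->C; (1,5):dx=+6,dy=+7->C
  (2,3):dx=-2,dy=-2->C; (2,4):dx=+2,dy=+3->C; (2,5):dx=+5,dy=+2->C; (3,4):dx=+4,dy=+5->C
  (3,5):dx=+7,dy=+4->C; (4,5):dx=+3,dy=-1->D
Step 2: C = 8, D = 2, total pairs = 10.
Step 3: tau = (C - D)/(n(n-1)/2) = (8 - 2)/10 = 0.600000.
Step 4: Exact two-sided p-value (enumerate n! = 120 permutations of y under H0): p = 0.233333.
Step 5: alpha = 0.05. fail to reject H0.

tau_b = 0.6000 (C=8, D=2), p = 0.233333, fail to reject H0.


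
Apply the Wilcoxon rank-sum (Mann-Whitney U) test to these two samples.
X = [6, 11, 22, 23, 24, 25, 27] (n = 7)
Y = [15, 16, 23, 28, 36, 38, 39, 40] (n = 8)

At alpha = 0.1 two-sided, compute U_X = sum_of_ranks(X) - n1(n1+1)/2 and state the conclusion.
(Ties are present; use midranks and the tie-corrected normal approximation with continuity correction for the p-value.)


Step 1: Combine and sort all 15 observations; assign midranks.
sorted (value, group): (6,X), (11,X), (15,Y), (16,Y), (22,X), (23,X), (23,Y), (24,X), (25,X), (27,X), (28,Y), (36,Y), (38,Y), (39,Y), (40,Y)
ranks: 6->1, 11->2, 15->3, 16->4, 22->5, 23->6.5, 23->6.5, 24->8, 25->9, 27->10, 28->11, 36->12, 38->13, 39->14, 40->15
Step 2: Rank sum for X: R1 = 1 + 2 + 5 + 6.5 + 8 + 9 + 10 = 41.5.
Step 3: U_X = R1 - n1(n1+1)/2 = 41.5 - 7*8/2 = 41.5 - 28 = 13.5.
       U_Y = n1*n2 - U_X = 56 - 13.5 = 42.5.
Step 4: Ties are present, so use the tie-corrected normal approximation (with continuity correction) for the p-value.
Step 5: p-value = 0.104882; compare to alpha = 0.1. fail to reject H0.

U_X = 13.5, p = 0.104882, fail to reject H0 at alpha = 0.1.


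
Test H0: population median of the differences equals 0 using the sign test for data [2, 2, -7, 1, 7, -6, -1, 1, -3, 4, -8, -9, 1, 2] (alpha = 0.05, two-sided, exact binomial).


Step 1: Discard zero differences. Original n = 14; n_eff = number of nonzero differences = 14.
Nonzero differences (with sign): +2, +2, -7, +1, +7, -6, -1, +1, -3, +4, -8, -9, +1, +2
Step 2: Count signs: positive = 8, negative = 6.
Step 3: Under H0: P(positive) = 0.5, so the number of positives S ~ Bin(14, 0.5).
Step 4: Two-sided exact p-value = sum of Bin(14,0.5) probabilities at or below the observed probability = 0.790527.
Step 5: alpha = 0.05. fail to reject H0.

n_eff = 14, pos = 8, neg = 6, p = 0.790527, fail to reject H0.


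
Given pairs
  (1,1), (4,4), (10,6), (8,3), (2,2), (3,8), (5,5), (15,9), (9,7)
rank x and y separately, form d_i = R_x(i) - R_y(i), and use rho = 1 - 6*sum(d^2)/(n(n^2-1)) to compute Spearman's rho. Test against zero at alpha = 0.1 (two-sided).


Step 1: Rank x and y separately (midranks; no ties here).
rank(x): 1->1, 4->4, 10->8, 8->6, 2->2, 3->3, 5->5, 15->9, 9->7
rank(y): 1->1, 4->4, 6->6, 3->3, 2->2, 8->8, 5->5, 9->9, 7->7
Step 2: d_i = R_x(i) - R_y(i); compute d_i^2.
  (1-1)^2=0, (4-4)^2=0, (8-6)^2=4, (6-3)^2=9, (2-2)^2=0, (3-8)^2=25, (5-5)^2=0, (9-9)^2=0, (7-7)^2=0
sum(d^2) = 38.
Step 3: rho = 1 - 6*38 / (9*(9^2 - 1)) = 1 - 228/720 = 0.683333.
Step 4: Under H0, t = rho * sqrt((n-2)/(1-rho^2)) = 2.4763 ~ t(7).
Step 5: Two-sided p-value from the t-distribution with 7 df = 0.042442.
Step 6: alpha = 0.1. reject H0.

rho = 0.6833, p = 0.042442, reject H0 at alpha = 0.1.


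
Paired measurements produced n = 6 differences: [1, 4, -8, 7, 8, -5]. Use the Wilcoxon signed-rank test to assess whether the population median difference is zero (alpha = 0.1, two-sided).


Step 1: Drop any zero differences (none here) and take |d_i|.
|d| = [1, 4, 8, 7, 8, 5]
Step 2: Midrank |d_i| (ties get averaged ranks).
ranks: |1|->1, |4|->2, |8|->5.5, |7|->4, |8|->5.5, |5|->3
Step 3: Attach original signs; sum ranks with positive sign and with negative sign.
W+ = 1 + 2 + 4 + 5.5 = 12.5
W- = 5.5 + 3 = 8.5
(Check: W+ + W- = 21 should equal n(n+1)/2 = 21.)
Step 4: Test statistic W = min(W+, W-) = 8.5.
Step 5: Ties in |d|, so use the tie-corrected normal approximation.
        E[W] = n(n+1)/4 = 6*7/4 = 10.5.
        Tie groups: |d|=8 (t=2); sum(t^3 - t) = 6.
        Var[W] = n(n+1)(2n+1)/24 - sum(t^3-t)/48 = 546/24 - 6/48 = 22.625.
        z = (W - E[W]) / sqrt(Var[W]) = (8.5 - 10.5) / 4.7566 = -0.4205.
        Two-sided p = 2*Phi(z) = 0.674142.
Step 6: alpha = 0.1. fail to reject H0.

W+ = 12.5, W- = 8.5, W = min = 8.5, p = 0.674142, fail to reject H0.


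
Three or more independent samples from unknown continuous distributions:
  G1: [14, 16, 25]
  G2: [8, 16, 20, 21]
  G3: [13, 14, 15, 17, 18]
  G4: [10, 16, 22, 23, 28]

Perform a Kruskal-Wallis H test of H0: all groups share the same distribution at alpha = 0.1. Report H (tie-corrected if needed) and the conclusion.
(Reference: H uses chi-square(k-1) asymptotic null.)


Step 1: Combine all N = 17 observations and assign midranks.
sorted (value, group, rank): (8,G2,1), (10,G4,2), (13,G3,3), (14,G1,4.5), (14,G3,4.5), (15,G3,6), (16,G1,8), (16,G2,8), (16,G4,8), (17,G3,10), (18,G3,11), (20,G2,12), (21,G2,13), (22,G4,14), (23,G4,15), (25,G1,16), (28,G4,17)
Step 2: Sum ranks within each group.
R_1 = 28.5 (n_1 = 3)
R_2 = 34 (n_2 = 4)
R_3 = 34.5 (n_3 = 5)
R_4 = 56 (n_4 = 5)
Step 3: H = 12/(N(N+1)) * sum(R_i^2/n_i) - 3(N+1)
     = 12/(17*18) * (28.5^2/3 + 34^2/4 + 34.5^2/5 + 56^2/5) - 3*18
     = 0.039216 * 1425 - 54
     = 1.882353.
Step 4: Ties present; correction factor C = 1 - 30/(17^3 - 17) = 0.993873. Corrected H = 1.882353 / 0.993873 = 1.893958.
Step 5: Under H0, H ~ chi^2(3); p-value = 0.594705.
Step 6: alpha = 0.1. fail to reject H0.

H = 1.8940, df = 3, p = 0.594705, fail to reject H0.


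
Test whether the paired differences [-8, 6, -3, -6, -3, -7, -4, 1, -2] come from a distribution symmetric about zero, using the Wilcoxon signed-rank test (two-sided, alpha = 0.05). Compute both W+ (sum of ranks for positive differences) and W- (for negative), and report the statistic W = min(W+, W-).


Step 1: Drop any zero differences (none here) and take |d_i|.
|d| = [8, 6, 3, 6, 3, 7, 4, 1, 2]
Step 2: Midrank |d_i| (ties get averaged ranks).
ranks: |8|->9, |6|->6.5, |3|->3.5, |6|->6.5, |3|->3.5, |7|->8, |4|->5, |1|->1, |2|->2
Step 3: Attach original signs; sum ranks with positive sign and with negative sign.
W+ = 6.5 + 1 = 7.5
W- = 9 + 3.5 + 6.5 + 3.5 + 8 + 5 + 2 = 37.5
(Check: W+ + W- = 45 should equal n(n+1)/2 = 45.)
Step 4: Test statistic W = min(W+, W-) = 7.5.
Step 5: Ties in |d|, so use the tie-corrected normal approximation.
        E[W] = n(n+1)/4 = 9*10/4 = 22.5.
        Tie groups: |d|=3 (t=2), |d|=6 (t=2); sum(t^3 - t) = 12.
        Var[W] = n(n+1)(2n+1)/24 - sum(t^3-t)/48 = 1710/24 - 12/48 = 71.
        z = (W - E[W]) / sqrt(Var[W]) = (7.5 - 22.5) / 8.4261 = -1.7802.
        Two-sided p = 2*Phi(z) = 0.075048.
Step 6: alpha = 0.05. fail to reject H0.

W+ = 7.5, W- = 37.5, W = min = 7.5, p = 0.075048, fail to reject H0.


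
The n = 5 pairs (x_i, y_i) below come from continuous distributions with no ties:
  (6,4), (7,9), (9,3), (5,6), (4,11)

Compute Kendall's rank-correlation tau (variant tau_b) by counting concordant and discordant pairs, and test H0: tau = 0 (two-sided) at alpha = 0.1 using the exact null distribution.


Step 1: Enumerate the 10 unordered pairs (i,j) with i<j and classify each by sign(x_j-x_i) * sign(y_j-y_i).
  (1,2):dx=+1,dy=+5->C; (1,3):dx=+3,dy=-1->D; (1,4):dx=-1,dy=+2->D; (1,5):dx=-2,dy=+7->D
  (2,3):dx=+2,dy=-6->D; (2,4):dx=-2,dy=-3->C; (2,5):dx=-3,dy=+2->D; (3,4):dx=-4,dy=+3->D
  (3,5):dx=-5,dy=+8->D; (4,5):dx=-1,dy=+5->D
Step 2: C = 2, D = 8, total pairs = 10.
Step 3: tau = (C - D)/(n(n-1)/2) = (2 - 8)/10 = -0.600000.
Step 4: Exact two-sided p-value (enumerate n! = 120 permutations of y under H0): p = 0.233333.
Step 5: alpha = 0.1. fail to reject H0.

tau_b = -0.6000 (C=2, D=8), p = 0.233333, fail to reject H0.


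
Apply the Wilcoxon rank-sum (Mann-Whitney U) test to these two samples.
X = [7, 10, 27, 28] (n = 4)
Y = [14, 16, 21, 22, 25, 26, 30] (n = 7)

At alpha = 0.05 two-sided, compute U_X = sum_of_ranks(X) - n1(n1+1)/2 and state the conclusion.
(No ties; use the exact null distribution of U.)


Step 1: Combine and sort all 11 observations; assign midranks.
sorted (value, group): (7,X), (10,X), (14,Y), (16,Y), (21,Y), (22,Y), (25,Y), (26,Y), (27,X), (28,X), (30,Y)
ranks: 7->1, 10->2, 14->3, 16->4, 21->5, 22->6, 25->7, 26->8, 27->9, 28->10, 30->11
Step 2: Rank sum for X: R1 = 1 + 2 + 9 + 10 = 22.
Step 3: U_X = R1 - n1(n1+1)/2 = 22 - 4*5/2 = 22 - 10 = 12.
       U_Y = n1*n2 - U_X = 28 - 12 = 16.
Step 4: No ties, so the exact null distribution of U (based on enumerating the C(11,4) = 330 equally likely rank assignments) gives the two-sided p-value.
Step 5: p-value = 0.787879; compare to alpha = 0.05. fail to reject H0.

U_X = 12, p = 0.787879, fail to reject H0 at alpha = 0.05.


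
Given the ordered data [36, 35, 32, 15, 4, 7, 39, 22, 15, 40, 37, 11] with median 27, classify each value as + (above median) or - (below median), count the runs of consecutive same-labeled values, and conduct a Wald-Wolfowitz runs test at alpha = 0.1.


Step 1: Compute median = 27; label A = above, B = below.
Labels in order: AAABBBABBAAB  (n_A = 6, n_B = 6)
Step 2: Count runs R = 6.
Step 3: Under H0 (random ordering), E[R] = 2*n_A*n_B/(n_A+n_B) + 1 = 2*6*6/12 + 1 = 7.0000.
        Var[R] = 2*n_A*n_B*(2*n_A*n_B - n_A - n_B) / ((n_A+n_B)^2 * (n_A+n_B-1)) = 4320/1584 = 2.7273.
        SD[R] = 1.6514.
Step 4: Continuity-corrected z = (R + 0.5 - E[R]) / SD[R] = (6 + 0.5 - 7.0000) / 1.6514 = -0.3028.
Step 5: Two-sided p-value via normal approximation = 2*(1 - Phi(|z|)) = 0.762069.
Step 6: alpha = 0.1. fail to reject H0.

R = 6, z = -0.3028, p = 0.762069, fail to reject H0.


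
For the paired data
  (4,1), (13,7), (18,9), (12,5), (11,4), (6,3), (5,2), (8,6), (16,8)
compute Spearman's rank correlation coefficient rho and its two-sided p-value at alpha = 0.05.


Step 1: Rank x and y separately (midranks; no ties here).
rank(x): 4->1, 13->7, 18->9, 12->6, 11->5, 6->3, 5->2, 8->4, 16->8
rank(y): 1->1, 7->7, 9->9, 5->5, 4->4, 3->3, 2->2, 6->6, 8->8
Step 2: d_i = R_x(i) - R_y(i); compute d_i^2.
  (1-1)^2=0, (7-7)^2=0, (9-9)^2=0, (6-5)^2=1, (5-4)^2=1, (3-3)^2=0, (2-2)^2=0, (4-6)^2=4, (8-8)^2=0
sum(d^2) = 6.
Step 3: rho = 1 - 6*6 / (9*(9^2 - 1)) = 1 - 36/720 = 0.950000.
Step 4: Under H0, t = rho * sqrt((n-2)/(1-rho^2)) = 8.0495 ~ t(7).
Step 5: Two-sided p-value from the t-distribution with 7 df = 0.000088.
Step 6: alpha = 0.05. reject H0.

rho = 0.9500, p = 0.000088, reject H0 at alpha = 0.05.


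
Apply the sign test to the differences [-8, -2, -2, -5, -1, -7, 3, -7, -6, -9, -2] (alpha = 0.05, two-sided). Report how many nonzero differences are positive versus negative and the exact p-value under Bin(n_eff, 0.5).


Step 1: Discard zero differences. Original n = 11; n_eff = number of nonzero differences = 11.
Nonzero differences (with sign): -8, -2, -2, -5, -1, -7, +3, -7, -6, -9, -2
Step 2: Count signs: positive = 1, negative = 10.
Step 3: Under H0: P(positive) = 0.5, so the number of positives S ~ Bin(11, 0.5).
Step 4: Two-sided exact p-value = sum of Bin(11,0.5) probabilities at or below the observed probability = 0.011719.
Step 5: alpha = 0.05. reject H0.

n_eff = 11, pos = 1, neg = 10, p = 0.011719, reject H0.


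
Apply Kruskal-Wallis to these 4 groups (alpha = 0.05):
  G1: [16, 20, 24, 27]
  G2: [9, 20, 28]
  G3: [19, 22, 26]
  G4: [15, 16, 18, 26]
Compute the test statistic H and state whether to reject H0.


Step 1: Combine all N = 14 observations and assign midranks.
sorted (value, group, rank): (9,G2,1), (15,G4,2), (16,G1,3.5), (16,G4,3.5), (18,G4,5), (19,G3,6), (20,G1,7.5), (20,G2,7.5), (22,G3,9), (24,G1,10), (26,G3,11.5), (26,G4,11.5), (27,G1,13), (28,G2,14)
Step 2: Sum ranks within each group.
R_1 = 34 (n_1 = 4)
R_2 = 22.5 (n_2 = 3)
R_3 = 26.5 (n_3 = 3)
R_4 = 22 (n_4 = 4)
Step 3: H = 12/(N(N+1)) * sum(R_i^2/n_i) - 3(N+1)
     = 12/(14*15) * (34^2/4 + 22.5^2/3 + 26.5^2/3 + 22^2/4) - 3*15
     = 0.057143 * 812.833 - 45
     = 1.447619.
Step 4: Ties present; correction factor C = 1 - 18/(14^3 - 14) = 0.993407. Corrected H = 1.447619 / 0.993407 = 1.457227.
Step 5: Under H0, H ~ chi^2(3); p-value = 0.692177.
Step 6: alpha = 0.05. fail to reject H0.

H = 1.4572, df = 3, p = 0.692177, fail to reject H0.


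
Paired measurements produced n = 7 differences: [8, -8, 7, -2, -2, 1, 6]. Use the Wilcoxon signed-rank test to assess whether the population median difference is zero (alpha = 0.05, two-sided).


Step 1: Drop any zero differences (none here) and take |d_i|.
|d| = [8, 8, 7, 2, 2, 1, 6]
Step 2: Midrank |d_i| (ties get averaged ranks).
ranks: |8|->6.5, |8|->6.5, |7|->5, |2|->2.5, |2|->2.5, |1|->1, |6|->4
Step 3: Attach original signs; sum ranks with positive sign and with negative sign.
W+ = 6.5 + 5 + 1 + 4 = 16.5
W- = 6.5 + 2.5 + 2.5 = 11.5
(Check: W+ + W- = 28 should equal n(n+1)/2 = 28.)
Step 4: Test statistic W = min(W+, W-) = 11.5.
Step 5: Ties in |d|, so use the tie-corrected normal approximation.
        E[W] = n(n+1)/4 = 7*8/4 = 14.
        Tie groups: |d|=2 (t=2), |d|=8 (t=2); sum(t^3 - t) = 12.
        Var[W] = n(n+1)(2n+1)/24 - sum(t^3-t)/48 = 840/24 - 12/48 = 34.75.
        z = (W - E[W]) / sqrt(Var[W]) = (11.5 - 14) / 5.8949 = -0.4241.
        Two-sided p = 2*Phi(z) = 0.671497.
Step 6: alpha = 0.05. fail to reject H0.

W+ = 16.5, W- = 11.5, W = min = 11.5, p = 0.671497, fail to reject H0.


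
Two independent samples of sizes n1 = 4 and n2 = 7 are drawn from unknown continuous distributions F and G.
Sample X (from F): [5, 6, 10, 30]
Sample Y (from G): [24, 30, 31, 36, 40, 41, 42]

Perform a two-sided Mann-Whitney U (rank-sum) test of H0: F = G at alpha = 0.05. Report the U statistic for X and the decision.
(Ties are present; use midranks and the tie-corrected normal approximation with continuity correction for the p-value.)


Step 1: Combine and sort all 11 observations; assign midranks.
sorted (value, group): (5,X), (6,X), (10,X), (24,Y), (30,X), (30,Y), (31,Y), (36,Y), (40,Y), (41,Y), (42,Y)
ranks: 5->1, 6->2, 10->3, 24->4, 30->5.5, 30->5.5, 31->7, 36->8, 40->9, 41->10, 42->11
Step 2: Rank sum for X: R1 = 1 + 2 + 3 + 5.5 = 11.5.
Step 3: U_X = R1 - n1(n1+1)/2 = 11.5 - 4*5/2 = 11.5 - 10 = 1.5.
       U_Y = n1*n2 - U_X = 28 - 1.5 = 26.5.
Step 4: Ties are present, so use the tie-corrected normal approximation (with continuity correction) for the p-value.
Step 5: p-value = 0.023029; compare to alpha = 0.05. reject H0.

U_X = 1.5, p = 0.023029, reject H0 at alpha = 0.05.


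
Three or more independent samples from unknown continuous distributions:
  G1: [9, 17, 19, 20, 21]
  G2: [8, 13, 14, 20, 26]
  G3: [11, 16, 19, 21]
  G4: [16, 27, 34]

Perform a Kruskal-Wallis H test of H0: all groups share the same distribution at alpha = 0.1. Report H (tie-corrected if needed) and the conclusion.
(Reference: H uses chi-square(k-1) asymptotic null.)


Step 1: Combine all N = 17 observations and assign midranks.
sorted (value, group, rank): (8,G2,1), (9,G1,2), (11,G3,3), (13,G2,4), (14,G2,5), (16,G3,6.5), (16,G4,6.5), (17,G1,8), (19,G1,9.5), (19,G3,9.5), (20,G1,11.5), (20,G2,11.5), (21,G1,13.5), (21,G3,13.5), (26,G2,15), (27,G4,16), (34,G4,17)
Step 2: Sum ranks within each group.
R_1 = 44.5 (n_1 = 5)
R_2 = 36.5 (n_2 = 5)
R_3 = 32.5 (n_3 = 4)
R_4 = 39.5 (n_4 = 3)
Step 3: H = 12/(N(N+1)) * sum(R_i^2/n_i) - 3(N+1)
     = 12/(17*18) * (44.5^2/5 + 36.5^2/5 + 32.5^2/4 + 39.5^2/3) - 3*18
     = 0.039216 * 1446.65 - 54
     = 2.731209.
Step 4: Ties present; correction factor C = 1 - 24/(17^3 - 17) = 0.995098. Corrected H = 2.731209 / 0.995098 = 2.744663.
Step 5: Under H0, H ~ chi^2(3); p-value = 0.432691.
Step 6: alpha = 0.1. fail to reject H0.

H = 2.7447, df = 3, p = 0.432691, fail to reject H0.


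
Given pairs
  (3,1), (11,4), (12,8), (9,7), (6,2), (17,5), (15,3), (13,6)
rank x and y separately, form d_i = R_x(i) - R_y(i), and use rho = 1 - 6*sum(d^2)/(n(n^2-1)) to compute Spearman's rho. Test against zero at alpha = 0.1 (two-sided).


Step 1: Rank x and y separately (midranks; no ties here).
rank(x): 3->1, 11->4, 12->5, 9->3, 6->2, 17->8, 15->7, 13->6
rank(y): 1->1, 4->4, 8->8, 7->7, 2->2, 5->5, 3->3, 6->6
Step 2: d_i = R_x(i) - R_y(i); compute d_i^2.
  (1-1)^2=0, (4-4)^2=0, (5-8)^2=9, (3-7)^2=16, (2-2)^2=0, (8-5)^2=9, (7-3)^2=16, (6-6)^2=0
sum(d^2) = 50.
Step 3: rho = 1 - 6*50 / (8*(8^2 - 1)) = 1 - 300/504 = 0.404762.
Step 4: Under H0, t = rho * sqrt((n-2)/(1-rho^2)) = 1.0842 ~ t(6).
Step 5: Two-sided p-value from the t-distribution with 6 df = 0.319889.
Step 6: alpha = 0.1. fail to reject H0.

rho = 0.4048, p = 0.319889, fail to reject H0 at alpha = 0.1.


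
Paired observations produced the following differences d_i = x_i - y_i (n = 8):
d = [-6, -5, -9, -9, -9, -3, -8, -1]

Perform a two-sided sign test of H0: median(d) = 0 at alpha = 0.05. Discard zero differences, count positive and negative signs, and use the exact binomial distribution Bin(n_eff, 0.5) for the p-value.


Step 1: Discard zero differences. Original n = 8; n_eff = number of nonzero differences = 8.
Nonzero differences (with sign): -6, -5, -9, -9, -9, -3, -8, -1
Step 2: Count signs: positive = 0, negative = 8.
Step 3: Under H0: P(positive) = 0.5, so the number of positives S ~ Bin(8, 0.5).
Step 4: Two-sided exact p-value = sum of Bin(8,0.5) probabilities at or below the observed probability = 0.007812.
Step 5: alpha = 0.05. reject H0.

n_eff = 8, pos = 0, neg = 8, p = 0.007812, reject H0.


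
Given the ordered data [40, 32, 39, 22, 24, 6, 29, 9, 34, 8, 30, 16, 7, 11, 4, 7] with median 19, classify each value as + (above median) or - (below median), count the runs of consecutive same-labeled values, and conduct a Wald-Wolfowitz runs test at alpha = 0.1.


Step 1: Compute median = 19; label A = above, B = below.
Labels in order: AAAAABABABABBBBB  (n_A = 8, n_B = 8)
Step 2: Count runs R = 8.
Step 3: Under H0 (random ordering), E[R] = 2*n_A*n_B/(n_A+n_B) + 1 = 2*8*8/16 + 1 = 9.0000.
        Var[R] = 2*n_A*n_B*(2*n_A*n_B - n_A - n_B) / ((n_A+n_B)^2 * (n_A+n_B-1)) = 14336/3840 = 3.7333.
        SD[R] = 1.9322.
Step 4: Continuity-corrected z = (R + 0.5 - E[R]) / SD[R] = (8 + 0.5 - 9.0000) / 1.9322 = -0.2588.
Step 5: Two-sided p-value via normal approximation = 2*(1 - Phi(|z|)) = 0.795809.
Step 6: alpha = 0.1. fail to reject H0.

R = 8, z = -0.2588, p = 0.795809, fail to reject H0.


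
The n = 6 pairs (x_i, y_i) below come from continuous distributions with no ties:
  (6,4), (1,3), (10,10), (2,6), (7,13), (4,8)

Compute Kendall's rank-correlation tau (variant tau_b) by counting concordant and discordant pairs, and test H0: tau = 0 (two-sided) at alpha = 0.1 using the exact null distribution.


Step 1: Enumerate the 15 unordered pairs (i,j) with i<j and classify each by sign(x_j-x_i) * sign(y_j-y_i).
  (1,2):dx=-5,dy=-1->C; (1,3):dx=+4,dy=+6->C; (1,4):dx=-4,dy=+2->D; (1,5):dx=+1,dy=+9->C
  (1,6):dx=-2,dy=+4->D; (2,3):dx=+9,dy=+7->C; (2,4):dx=+1,dy=+3->C; (2,5):dx=+6,dy=+10->C
  (2,6):dx=+3,dy=+5->C; (3,4):dx=-8,dy=-4->C; (3,5):dx=-3,dy=+3->D; (3,6):dx=-6,dy=-2->C
  (4,5):dx=+5,dy=+7->C; (4,6):dx=+2,dy=+2->C; (5,6):dx=-3,dy=-5->C
Step 2: C = 12, D = 3, total pairs = 15.
Step 3: tau = (C - D)/(n(n-1)/2) = (12 - 3)/15 = 0.600000.
Step 4: Exact two-sided p-value (enumerate n! = 720 permutations of y under H0): p = 0.136111.
Step 5: alpha = 0.1. fail to reject H0.

tau_b = 0.6000 (C=12, D=3), p = 0.136111, fail to reject H0.


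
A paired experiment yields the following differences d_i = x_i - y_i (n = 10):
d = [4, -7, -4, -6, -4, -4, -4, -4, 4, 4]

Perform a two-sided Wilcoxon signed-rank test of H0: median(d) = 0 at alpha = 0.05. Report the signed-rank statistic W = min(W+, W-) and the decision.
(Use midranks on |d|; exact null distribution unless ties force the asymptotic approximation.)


Step 1: Drop any zero differences (none here) and take |d_i|.
|d| = [4, 7, 4, 6, 4, 4, 4, 4, 4, 4]
Step 2: Midrank |d_i| (ties get averaged ranks).
ranks: |4|->4.5, |7|->10, |4|->4.5, |6|->9, |4|->4.5, |4|->4.5, |4|->4.5, |4|->4.5, |4|->4.5, |4|->4.5
Step 3: Attach original signs; sum ranks with positive sign and with negative sign.
W+ = 4.5 + 4.5 + 4.5 = 13.5
W- = 10 + 4.5 + 9 + 4.5 + 4.5 + 4.5 + 4.5 = 41.5
(Check: W+ + W- = 55 should equal n(n+1)/2 = 55.)
Step 4: Test statistic W = min(W+, W-) = 13.5.
Step 5: Ties in |d|, so use the tie-corrected normal approximation.
        E[W] = n(n+1)/4 = 10*11/4 = 27.5.
        Tie groups: |d|=4 (t=8); sum(t^3 - t) = 504.
        Var[W] = n(n+1)(2n+1)/24 - sum(t^3-t)/48 = 2310/24 - 504/48 = 85.75.
        z = (W - E[W]) / sqrt(Var[W]) = (13.5 - 27.5) / 9.2601 = -1.5119.
        Two-sided p = 2*Phi(z) = 0.130570.
Step 6: alpha = 0.05. fail to reject H0.

W+ = 13.5, W- = 41.5, W = min = 13.5, p = 0.130570, fail to reject H0.


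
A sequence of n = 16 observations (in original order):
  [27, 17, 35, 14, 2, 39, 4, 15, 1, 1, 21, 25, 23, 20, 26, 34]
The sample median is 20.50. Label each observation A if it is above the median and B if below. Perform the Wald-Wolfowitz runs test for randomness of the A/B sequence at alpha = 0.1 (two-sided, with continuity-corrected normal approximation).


Step 1: Compute median = 20.50; label A = above, B = below.
Labels in order: ABABBABBBBAAABAA  (n_A = 8, n_B = 8)
Step 2: Count runs R = 9.
Step 3: Under H0 (random ordering), E[R] = 2*n_A*n_B/(n_A+n_B) + 1 = 2*8*8/16 + 1 = 9.0000.
        Var[R] = 2*n_A*n_B*(2*n_A*n_B - n_A - n_B) / ((n_A+n_B)^2 * (n_A+n_B-1)) = 14336/3840 = 3.7333.
        SD[R] = 1.9322.
Step 4: R = E[R], so z = 0 with no continuity correction.
Step 5: Two-sided p-value via normal approximation = 2*(1 - Phi(|z|)) = 1.000000.
Step 6: alpha = 0.1. fail to reject H0.

R = 9, z = 0.0000, p = 1.000000, fail to reject H0.


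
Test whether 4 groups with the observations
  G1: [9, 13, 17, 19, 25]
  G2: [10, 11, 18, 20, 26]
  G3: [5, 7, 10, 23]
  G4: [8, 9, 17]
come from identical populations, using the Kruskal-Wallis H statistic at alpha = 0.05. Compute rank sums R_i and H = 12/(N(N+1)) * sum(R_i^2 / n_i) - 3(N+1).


Step 1: Combine all N = 17 observations and assign midranks.
sorted (value, group, rank): (5,G3,1), (7,G3,2), (8,G4,3), (9,G1,4.5), (9,G4,4.5), (10,G2,6.5), (10,G3,6.5), (11,G2,8), (13,G1,9), (17,G1,10.5), (17,G4,10.5), (18,G2,12), (19,G1,13), (20,G2,14), (23,G3,15), (25,G1,16), (26,G2,17)
Step 2: Sum ranks within each group.
R_1 = 53 (n_1 = 5)
R_2 = 57.5 (n_2 = 5)
R_3 = 24.5 (n_3 = 4)
R_4 = 18 (n_4 = 3)
Step 3: H = 12/(N(N+1)) * sum(R_i^2/n_i) - 3(N+1)
     = 12/(17*18) * (53^2/5 + 57.5^2/5 + 24.5^2/4 + 18^2/3) - 3*18
     = 0.039216 * 1481.11 - 54
     = 4.082843.
Step 4: Ties present; correction factor C = 1 - 18/(17^3 - 17) = 0.996324. Corrected H = 4.082843 / 0.996324 = 4.097909.
Step 5: Under H0, H ~ chi^2(3); p-value = 0.251084.
Step 6: alpha = 0.05. fail to reject H0.

H = 4.0979, df = 3, p = 0.251084, fail to reject H0.


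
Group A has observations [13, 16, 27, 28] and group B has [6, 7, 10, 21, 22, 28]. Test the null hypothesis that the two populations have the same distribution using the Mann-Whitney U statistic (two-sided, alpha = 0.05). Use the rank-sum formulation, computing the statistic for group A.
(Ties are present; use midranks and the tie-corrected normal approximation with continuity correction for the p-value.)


Step 1: Combine and sort all 10 observations; assign midranks.
sorted (value, group): (6,Y), (7,Y), (10,Y), (13,X), (16,X), (21,Y), (22,Y), (27,X), (28,X), (28,Y)
ranks: 6->1, 7->2, 10->3, 13->4, 16->5, 21->6, 22->7, 27->8, 28->9.5, 28->9.5
Step 2: Rank sum for X: R1 = 4 + 5 + 8 + 9.5 = 26.5.
Step 3: U_X = R1 - n1(n1+1)/2 = 26.5 - 4*5/2 = 26.5 - 10 = 16.5.
       U_Y = n1*n2 - U_X = 24 - 16.5 = 7.5.
Step 4: Ties are present, so use the tie-corrected normal approximation (with continuity correction) for the p-value.
Step 5: p-value = 0.392330; compare to alpha = 0.05. fail to reject H0.

U_X = 16.5, p = 0.392330, fail to reject H0 at alpha = 0.05.


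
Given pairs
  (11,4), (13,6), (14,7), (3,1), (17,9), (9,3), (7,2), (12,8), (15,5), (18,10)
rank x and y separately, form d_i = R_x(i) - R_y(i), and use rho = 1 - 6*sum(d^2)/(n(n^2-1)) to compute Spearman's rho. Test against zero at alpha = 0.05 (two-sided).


Step 1: Rank x and y separately (midranks; no ties here).
rank(x): 11->4, 13->6, 14->7, 3->1, 17->9, 9->3, 7->2, 12->5, 15->8, 18->10
rank(y): 4->4, 6->6, 7->7, 1->1, 9->9, 3->3, 2->2, 8->8, 5->5, 10->10
Step 2: d_i = R_x(i) - R_y(i); compute d_i^2.
  (4-4)^2=0, (6-6)^2=0, (7-7)^2=0, (1-1)^2=0, (9-9)^2=0, (3-3)^2=0, (2-2)^2=0, (5-8)^2=9, (8-5)^2=9, (10-10)^2=0
sum(d^2) = 18.
Step 3: rho = 1 - 6*18 / (10*(10^2 - 1)) = 1 - 108/990 = 0.890909.
Step 4: Under H0, t = rho * sqrt((n-2)/(1-rho^2)) = 5.5482 ~ t(8).
Step 5: Two-sided p-value from the t-distribution with 8 df = 0.000542.
Step 6: alpha = 0.05. reject H0.

rho = 0.8909, p = 0.000542, reject H0 at alpha = 0.05.


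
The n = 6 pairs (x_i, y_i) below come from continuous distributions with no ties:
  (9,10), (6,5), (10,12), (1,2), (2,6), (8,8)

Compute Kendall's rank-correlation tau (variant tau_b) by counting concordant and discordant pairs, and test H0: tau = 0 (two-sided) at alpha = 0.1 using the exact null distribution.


Step 1: Enumerate the 15 unordered pairs (i,j) with i<j and classify each by sign(x_j-x_i) * sign(y_j-y_i).
  (1,2):dx=-3,dy=-5->C; (1,3):dx=+1,dy=+2->C; (1,4):dx=-8,dy=-8->C; (1,5):dx=-7,dy=-4->C
  (1,6):dx=-1,dy=-2->C; (2,3):dx=+4,dy=+7->C; (2,4):dx=-5,dy=-3->C; (2,5):dx=-4,dy=+1->D
  (2,6):dx=+2,dy=+3->C; (3,4):dx=-9,dy=-10->C; (3,5):dx=-8,dy=-6->C; (3,6):dx=-2,dy=-4->C
  (4,5):dx=+1,dy=+4->C; (4,6):dx=+7,dy=+6->C; (5,6):dx=+6,dy=+2->C
Step 2: C = 14, D = 1, total pairs = 15.
Step 3: tau = (C - D)/(n(n-1)/2) = (14 - 1)/15 = 0.866667.
Step 4: Exact two-sided p-value (enumerate n! = 720 permutations of y under H0): p = 0.016667.
Step 5: alpha = 0.1. reject H0.

tau_b = 0.8667 (C=14, D=1), p = 0.016667, reject H0.


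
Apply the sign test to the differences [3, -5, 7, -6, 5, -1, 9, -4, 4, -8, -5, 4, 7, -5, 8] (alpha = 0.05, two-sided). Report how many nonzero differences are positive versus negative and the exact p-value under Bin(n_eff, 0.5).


Step 1: Discard zero differences. Original n = 15; n_eff = number of nonzero differences = 15.
Nonzero differences (with sign): +3, -5, +7, -6, +5, -1, +9, -4, +4, -8, -5, +4, +7, -5, +8
Step 2: Count signs: positive = 8, negative = 7.
Step 3: Under H0: P(positive) = 0.5, so the number of positives S ~ Bin(15, 0.5).
Step 4: Two-sided exact p-value = sum of Bin(15,0.5) probabilities at or below the observed probability = 1.000000.
Step 5: alpha = 0.05. fail to reject H0.

n_eff = 15, pos = 8, neg = 7, p = 1.000000, fail to reject H0.


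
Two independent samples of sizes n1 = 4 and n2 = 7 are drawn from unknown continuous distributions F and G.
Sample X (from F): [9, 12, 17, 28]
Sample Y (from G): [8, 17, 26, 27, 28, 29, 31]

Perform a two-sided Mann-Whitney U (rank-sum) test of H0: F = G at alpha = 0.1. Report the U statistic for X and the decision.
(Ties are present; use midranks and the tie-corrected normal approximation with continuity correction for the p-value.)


Step 1: Combine and sort all 11 observations; assign midranks.
sorted (value, group): (8,Y), (9,X), (12,X), (17,X), (17,Y), (26,Y), (27,Y), (28,X), (28,Y), (29,Y), (31,Y)
ranks: 8->1, 9->2, 12->3, 17->4.5, 17->4.5, 26->6, 27->7, 28->8.5, 28->8.5, 29->10, 31->11
Step 2: Rank sum for X: R1 = 2 + 3 + 4.5 + 8.5 = 18.
Step 3: U_X = R1 - n1(n1+1)/2 = 18 - 4*5/2 = 18 - 10 = 8.
       U_Y = n1*n2 - U_X = 28 - 8 = 20.
Step 4: Ties are present, so use the tie-corrected normal approximation (with continuity correction) for the p-value.
Step 5: p-value = 0.296412; compare to alpha = 0.1. fail to reject H0.

U_X = 8, p = 0.296412, fail to reject H0 at alpha = 0.1.


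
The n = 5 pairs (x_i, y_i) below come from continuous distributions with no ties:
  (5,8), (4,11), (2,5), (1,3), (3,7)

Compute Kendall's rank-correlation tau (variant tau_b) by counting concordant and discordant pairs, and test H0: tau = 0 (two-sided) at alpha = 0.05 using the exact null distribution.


Step 1: Enumerate the 10 unordered pairs (i,j) with i<j and classify each by sign(x_j-x_i) * sign(y_j-y_i).
  (1,2):dx=-1,dy=+3->D; (1,3):dx=-3,dy=-3->C; (1,4):dx=-4,dy=-5->C; (1,5):dx=-2,dy=-1->C
  (2,3):dx=-2,dy=-6->C; (2,4):dx=-3,dy=-8->C; (2,5):dx=-1,dy=-4->C; (3,4):dx=-1,dy=-2->C
  (3,5):dx=+1,dy=+2->C; (4,5):dx=+2,dy=+4->C
Step 2: C = 9, D = 1, total pairs = 10.
Step 3: tau = (C - D)/(n(n-1)/2) = (9 - 1)/10 = 0.800000.
Step 4: Exact two-sided p-value (enumerate n! = 120 permutations of y under H0): p = 0.083333.
Step 5: alpha = 0.05. fail to reject H0.

tau_b = 0.8000 (C=9, D=1), p = 0.083333, fail to reject H0.


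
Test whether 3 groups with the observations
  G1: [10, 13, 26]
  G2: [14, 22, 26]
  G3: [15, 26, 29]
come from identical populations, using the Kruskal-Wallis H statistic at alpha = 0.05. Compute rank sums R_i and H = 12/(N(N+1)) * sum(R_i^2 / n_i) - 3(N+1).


Step 1: Combine all N = 9 observations and assign midranks.
sorted (value, group, rank): (10,G1,1), (13,G1,2), (14,G2,3), (15,G3,4), (22,G2,5), (26,G1,7), (26,G2,7), (26,G3,7), (29,G3,9)
Step 2: Sum ranks within each group.
R_1 = 10 (n_1 = 3)
R_2 = 15 (n_2 = 3)
R_3 = 20 (n_3 = 3)
Step 3: H = 12/(N(N+1)) * sum(R_i^2/n_i) - 3(N+1)
     = 12/(9*10) * (10^2/3 + 15^2/3 + 20^2/3) - 3*10
     = 0.133333 * 241.667 - 30
     = 2.222222.
Step 4: Ties present; correction factor C = 1 - 24/(9^3 - 9) = 0.966667. Corrected H = 2.222222 / 0.966667 = 2.298851.
Step 5: Under H0, H ~ chi^2(2); p-value = 0.316819.
Step 6: alpha = 0.05. fail to reject H0.

H = 2.2989, df = 2, p = 0.316819, fail to reject H0.
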